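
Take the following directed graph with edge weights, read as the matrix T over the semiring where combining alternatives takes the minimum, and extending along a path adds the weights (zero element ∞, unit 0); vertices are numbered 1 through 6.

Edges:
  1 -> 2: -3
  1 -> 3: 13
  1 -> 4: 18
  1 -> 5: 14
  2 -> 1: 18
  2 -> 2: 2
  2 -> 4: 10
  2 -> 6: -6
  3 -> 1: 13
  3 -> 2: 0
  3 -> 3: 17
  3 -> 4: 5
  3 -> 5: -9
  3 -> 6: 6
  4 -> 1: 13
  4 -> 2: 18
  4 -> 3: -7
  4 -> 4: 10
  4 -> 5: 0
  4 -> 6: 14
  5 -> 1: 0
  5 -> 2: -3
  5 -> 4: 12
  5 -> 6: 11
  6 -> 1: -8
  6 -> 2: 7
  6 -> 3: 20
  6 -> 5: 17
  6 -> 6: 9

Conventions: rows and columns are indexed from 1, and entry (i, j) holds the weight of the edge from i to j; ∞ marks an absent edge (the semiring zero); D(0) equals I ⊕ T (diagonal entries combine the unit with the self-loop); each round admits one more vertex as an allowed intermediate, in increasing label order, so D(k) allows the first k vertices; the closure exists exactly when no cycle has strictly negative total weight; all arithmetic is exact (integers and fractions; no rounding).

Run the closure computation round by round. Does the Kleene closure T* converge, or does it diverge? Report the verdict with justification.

D(0):
  [0, -3, 13, 18, 14, ∞]
  [18, 0, ∞, 10, ∞, -6]
  [13, 0, 0, 5, -9, 6]
  [13, 18, -7, 0, 0, 14]
  [0, -3, ∞, 12, 0, 11]
  [-8, 7, 20, ∞, 17, 0]
D(1):
  [0, -3, 13, 18, 14, ∞]
  [18, 0, 31, 10, 32, -6]
  [13, 0, 0, 5, -9, 6]
  [13, 10, -7, 0, 0, 14]
  [0, -3, 13, 12, 0, 11]
  [-8, -11, 5, 10, 6, 0]
Detection: at round 2, diagonal entry (6, 6) turns strictly negative.
Key observation: the cycle 6->1->2->6 has total weight (-8) + (-3) + (-6), which is strictly negative.
Answer: DIVERGES — negative cycle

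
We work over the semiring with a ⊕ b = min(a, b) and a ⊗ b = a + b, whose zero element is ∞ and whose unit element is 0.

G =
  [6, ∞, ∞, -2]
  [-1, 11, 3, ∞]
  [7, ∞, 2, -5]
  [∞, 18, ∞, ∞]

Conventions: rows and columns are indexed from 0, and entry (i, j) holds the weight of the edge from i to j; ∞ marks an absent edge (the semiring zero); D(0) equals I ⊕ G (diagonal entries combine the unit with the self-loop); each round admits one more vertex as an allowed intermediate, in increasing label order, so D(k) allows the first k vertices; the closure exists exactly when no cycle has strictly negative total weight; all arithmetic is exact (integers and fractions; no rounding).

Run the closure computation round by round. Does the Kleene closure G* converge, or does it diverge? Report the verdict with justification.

D(0):
  [0, ∞, ∞, -2]
  [-1, 0, 3, ∞]
  [7, ∞, 0, -5]
  [∞, 18, ∞, 0]
D(1):
  [0, ∞, ∞, -2]
  [-1, 0, 3, -3]
  [7, ∞, 0, -5]
  [∞, 18, ∞, 0]
D(2):
  [0, ∞, ∞, -2]
  [-1, 0, 3, -3]
  [7, ∞, 0, -5]
  [17, 18, 21, 0]
D(3):
  [0, ∞, ∞, -2]
  [-1, 0, 3, -3]
  [7, ∞, 0, -5]
  [17, 18, 21, 0]
D(4):
  [0, 16, 19, -2]
  [-1, 0, 3, -3]
  [7, 13, 0, -5]
  [17, 18, 21, 0]
Key observation: every diagonal entry stays at the unit through all rounds, so no improving cycle exists.
Answer: CONVERGES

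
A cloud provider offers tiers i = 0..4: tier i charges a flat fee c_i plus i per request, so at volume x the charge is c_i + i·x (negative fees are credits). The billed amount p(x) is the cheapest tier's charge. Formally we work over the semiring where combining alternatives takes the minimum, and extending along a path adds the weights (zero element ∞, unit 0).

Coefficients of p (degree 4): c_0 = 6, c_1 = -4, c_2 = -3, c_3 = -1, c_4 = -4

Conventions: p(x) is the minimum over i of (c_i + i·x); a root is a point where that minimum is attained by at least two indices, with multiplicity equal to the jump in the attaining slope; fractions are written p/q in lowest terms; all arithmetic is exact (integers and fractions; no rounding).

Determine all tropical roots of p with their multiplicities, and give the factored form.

hull edge (i=0, c=6) to (i=1, c=-4): slope -10, span 1
hull edge (i=1, c=-4) to (i=4, c=-4): slope 0, span 3
Factored form: p(x) = -4 ⊗ (x ⊕ 0) ⊗ (x ⊕ 0) ⊗ (x ⊕ 0) ⊗ (x ⊕ 10)
Answer: roots = 0 (mult 3), 10 (mult 1)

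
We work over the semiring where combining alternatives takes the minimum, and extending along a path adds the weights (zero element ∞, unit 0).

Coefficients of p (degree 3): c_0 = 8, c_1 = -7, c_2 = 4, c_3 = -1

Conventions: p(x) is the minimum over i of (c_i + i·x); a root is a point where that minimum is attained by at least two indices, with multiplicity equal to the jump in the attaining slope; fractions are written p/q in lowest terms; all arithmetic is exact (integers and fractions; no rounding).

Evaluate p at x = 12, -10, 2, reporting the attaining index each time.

p(12) = min(8+0·12=8, -7+1·12=5, 4+2·12=28, -1+3·12=35) = 5 (attained by i=1)
p(-10) = min(8+0·(-10)=8, -7+1·(-10)=-17, 4+2·(-10)=-16, -1+3·(-10)=-31) = -31 (attained by i=3)
p(2) = min(8+0·2=8, -7+1·2=-5, 4+2·2=8, -1+3·2=5) = -5 (attained by i=1)
Answer: p(12) = 5; p(-10) = -31; p(2) = -5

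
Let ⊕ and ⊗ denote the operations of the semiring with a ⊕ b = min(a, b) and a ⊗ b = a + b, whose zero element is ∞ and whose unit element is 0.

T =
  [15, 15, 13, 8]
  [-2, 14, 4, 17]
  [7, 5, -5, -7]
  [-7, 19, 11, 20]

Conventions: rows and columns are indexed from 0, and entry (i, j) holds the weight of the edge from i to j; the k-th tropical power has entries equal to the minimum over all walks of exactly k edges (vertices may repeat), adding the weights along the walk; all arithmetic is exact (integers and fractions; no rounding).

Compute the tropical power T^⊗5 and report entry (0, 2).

T^⊗2:
  [1, 18, 8, 6]
  [10, 9, -1, -3]
  [-14, 0, -10, -12]
  [8, 8, 6, 1]
T^⊗3:
  [-1, 13, 3, 1]
  [-10, 4, -6, -8]
  [-19, -5, -15, -17]
  [-6, 11, 1, -1]
T^⊗4:
  [-6, 8, -2, -4]
  [-15, -1, -11, -13]
  [-24, -10, -20, -22]
  [-8, 6, -4, -6]
T^⊗5:
  [-11, 3, -7, -9]
  [-20, -6, -16, -18]
  [-29, -15, -25, -27]
  [-13, 1, -9, -11]
Key observation: the optimum is the walk 0->2->2->2->2->2, with weight 13 + (-5) + (-5) + (-5) + (-5) = -7.
Optimal value attained by: walk 0->2->2->2->2->2.
Answer: (T^⊗5)[0][2] = -7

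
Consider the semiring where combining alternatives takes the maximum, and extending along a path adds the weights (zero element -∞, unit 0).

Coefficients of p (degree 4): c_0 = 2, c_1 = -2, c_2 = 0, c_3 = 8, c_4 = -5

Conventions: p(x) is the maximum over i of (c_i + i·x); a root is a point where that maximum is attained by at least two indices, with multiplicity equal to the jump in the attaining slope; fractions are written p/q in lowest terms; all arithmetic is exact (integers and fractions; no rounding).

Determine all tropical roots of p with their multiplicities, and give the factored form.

hull edge (i=0, c=2) to (i=3, c=8): slope 2, span 3
hull edge (i=3, c=8) to (i=4, c=-5): slope -13, span 1
Factored form: p(x) = -5 ⊗ (x ⊕ (-2)) ⊗ (x ⊕ (-2)) ⊗ (x ⊕ (-2)) ⊗ (x ⊕ 13)
Answer: roots = -2 (mult 3), 13 (mult 1)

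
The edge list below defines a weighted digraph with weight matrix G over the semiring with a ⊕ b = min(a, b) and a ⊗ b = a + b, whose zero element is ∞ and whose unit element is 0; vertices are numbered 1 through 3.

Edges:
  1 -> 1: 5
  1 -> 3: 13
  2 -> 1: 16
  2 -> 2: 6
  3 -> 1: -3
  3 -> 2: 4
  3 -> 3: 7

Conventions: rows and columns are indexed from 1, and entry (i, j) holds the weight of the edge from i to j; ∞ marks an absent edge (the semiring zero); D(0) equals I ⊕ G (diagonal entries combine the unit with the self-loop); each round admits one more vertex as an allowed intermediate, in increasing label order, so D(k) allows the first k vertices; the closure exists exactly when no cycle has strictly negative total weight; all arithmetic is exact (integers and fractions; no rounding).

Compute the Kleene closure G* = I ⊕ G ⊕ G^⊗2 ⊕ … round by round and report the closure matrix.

D(0):
  [0, ∞, 13]
  [16, 0, ∞]
  [-3, 4, 0]
D(1):
  [0, ∞, 13]
  [16, 0, 29]
  [-3, 4, 0]
D(2):
  [0, ∞, 13]
  [16, 0, 29]
  [-3, 4, 0]
D(3):
  [0, 17, 13]
  [16, 0, 29]
  [-3, 4, 0]
Answer: G* = [[0, 17, 13], [16, 0, 29], [-3, 4, 0]]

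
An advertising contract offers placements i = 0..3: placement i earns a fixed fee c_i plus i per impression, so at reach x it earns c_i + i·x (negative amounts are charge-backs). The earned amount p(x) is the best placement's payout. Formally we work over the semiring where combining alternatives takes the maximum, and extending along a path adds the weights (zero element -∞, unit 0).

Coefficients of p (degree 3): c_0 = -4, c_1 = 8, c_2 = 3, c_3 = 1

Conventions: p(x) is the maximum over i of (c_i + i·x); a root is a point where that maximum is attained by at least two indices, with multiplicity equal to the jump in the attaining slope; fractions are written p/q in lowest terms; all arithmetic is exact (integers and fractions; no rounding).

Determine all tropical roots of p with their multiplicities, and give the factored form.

hull edge (i=0, c=-4) to (i=1, c=8): slope 12, span 1
hull edge (i=1, c=8) to (i=3, c=1): slope -7/2, span 2
Factored form: p(x) = 1 ⊗ (x ⊕ (-12)) ⊗ (x ⊕ 7/2) ⊗ (x ⊕ 7/2)
Answer: roots = -12 (mult 1), 7/2 (mult 2)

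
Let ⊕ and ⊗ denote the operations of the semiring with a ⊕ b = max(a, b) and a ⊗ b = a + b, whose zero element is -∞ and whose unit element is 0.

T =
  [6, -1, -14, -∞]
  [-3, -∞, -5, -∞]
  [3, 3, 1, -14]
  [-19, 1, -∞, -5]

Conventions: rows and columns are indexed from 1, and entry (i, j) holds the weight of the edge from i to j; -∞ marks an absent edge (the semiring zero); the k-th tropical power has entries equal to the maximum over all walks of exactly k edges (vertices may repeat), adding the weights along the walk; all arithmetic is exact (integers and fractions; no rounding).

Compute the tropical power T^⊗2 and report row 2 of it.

T^⊗2:
  [12, 5, -6, -28]
  [3, -2, -4, -19]
  [9, 4, 2, -13]
  [-2, -4, -4, -10]
Answer: row 2 of T^⊗2 = [3, -2, -4, -19]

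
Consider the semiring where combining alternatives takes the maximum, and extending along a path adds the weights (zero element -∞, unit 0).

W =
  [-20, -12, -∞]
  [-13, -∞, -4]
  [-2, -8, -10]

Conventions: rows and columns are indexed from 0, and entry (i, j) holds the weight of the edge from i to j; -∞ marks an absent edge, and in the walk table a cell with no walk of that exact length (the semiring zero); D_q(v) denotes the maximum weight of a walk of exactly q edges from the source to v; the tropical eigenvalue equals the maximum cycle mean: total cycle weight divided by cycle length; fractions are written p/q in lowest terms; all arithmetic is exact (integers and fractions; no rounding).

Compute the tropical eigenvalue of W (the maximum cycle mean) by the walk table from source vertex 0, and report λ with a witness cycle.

q=0: [0, -∞, -∞]
q=1: [-20, -12, -∞]
q=2: [-25, -32, -16]
q=3: [-18, -24, -26]
Optimal cycle mean attained by: cycle 0->1->2->0, total (-12) + (-4) + (-2), length 3.
Answer: λ = -6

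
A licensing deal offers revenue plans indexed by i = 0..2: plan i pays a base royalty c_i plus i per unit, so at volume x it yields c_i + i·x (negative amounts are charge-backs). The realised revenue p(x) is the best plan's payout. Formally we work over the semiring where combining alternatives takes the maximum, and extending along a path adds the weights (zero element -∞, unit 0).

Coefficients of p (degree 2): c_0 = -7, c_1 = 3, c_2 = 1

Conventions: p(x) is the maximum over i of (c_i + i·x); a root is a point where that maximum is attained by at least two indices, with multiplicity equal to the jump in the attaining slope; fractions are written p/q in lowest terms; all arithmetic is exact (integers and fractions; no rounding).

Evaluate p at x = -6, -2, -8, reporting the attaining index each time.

p(-6) = max(-7+0·(-6)=-7, 3+1·(-6)=-3, 1+2·(-6)=-11) = -3 (attained by i=1)
p(-2) = max(-7+0·(-2)=-7, 3+1·(-2)=1, 1+2·(-2)=-3) = 1 (attained by i=1)
p(-8) = max(-7+0·(-8)=-7, 3+1·(-8)=-5, 1+2·(-8)=-15) = -5 (attained by i=1)
Answer: p(-6) = -3; p(-2) = 1; p(-8) = -5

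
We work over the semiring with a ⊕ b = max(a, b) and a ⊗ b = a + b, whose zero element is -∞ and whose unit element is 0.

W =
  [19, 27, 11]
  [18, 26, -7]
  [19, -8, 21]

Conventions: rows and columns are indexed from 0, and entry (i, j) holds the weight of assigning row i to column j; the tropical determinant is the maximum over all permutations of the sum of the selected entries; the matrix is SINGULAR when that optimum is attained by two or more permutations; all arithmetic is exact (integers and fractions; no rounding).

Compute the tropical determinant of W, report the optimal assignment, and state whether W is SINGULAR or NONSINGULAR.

σ = (0, 1, 2): 19 + 26 + 21 = 66
σ = (0, 2, 1): 19 + (-7) + (-8) = 4
σ = (1, 0, 2): 27 + 18 + 21 = 66
σ = (1, 2, 0): 27 + (-7) + 19 = 39
σ = (2, 0, 1): 11 + 18 + (-8) = 21
σ = (2, 1, 0): 11 + 26 + 19 = 56
Optimal value attained by: σ = (0, 1, 2).
Answer: det⊕(W) = 66; verdict: SINGULAR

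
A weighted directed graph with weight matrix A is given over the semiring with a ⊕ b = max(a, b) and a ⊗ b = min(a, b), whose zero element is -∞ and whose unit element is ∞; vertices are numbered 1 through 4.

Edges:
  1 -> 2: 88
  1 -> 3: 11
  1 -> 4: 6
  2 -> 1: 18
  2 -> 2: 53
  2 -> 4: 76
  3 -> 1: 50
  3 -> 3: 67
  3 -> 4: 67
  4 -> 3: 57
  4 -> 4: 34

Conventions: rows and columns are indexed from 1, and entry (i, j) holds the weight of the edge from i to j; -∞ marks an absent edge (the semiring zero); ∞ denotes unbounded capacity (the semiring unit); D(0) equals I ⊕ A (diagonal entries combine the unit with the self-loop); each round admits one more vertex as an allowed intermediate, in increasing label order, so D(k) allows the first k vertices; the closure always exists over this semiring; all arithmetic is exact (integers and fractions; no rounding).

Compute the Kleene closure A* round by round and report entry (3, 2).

D(0):
  [∞, 88, 11, 6]
  [18, ∞, -∞, 76]
  [50, -∞, ∞, 67]
  [-∞, -∞, 57, ∞]
D(1):
  [∞, 88, 11, 6]
  [18, ∞, 11, 76]
  [50, 50, ∞, 67]
  [-∞, -∞, 57, ∞]
D(2):
  [∞, 88, 11, 76]
  [18, ∞, 11, 76]
  [50, 50, ∞, 67]
  [-∞, -∞, 57, ∞]
D(3):
  [∞, 88, 11, 76]
  [18, ∞, 11, 76]
  [50, 50, ∞, 67]
  [50, 50, 57, ∞]
D(4):
  [∞, 88, 57, 76]
  [50, ∞, 57, 76]
  [50, 50, ∞, 67]
  [50, 50, 57, ∞]
Answer: A*[3][2] = 50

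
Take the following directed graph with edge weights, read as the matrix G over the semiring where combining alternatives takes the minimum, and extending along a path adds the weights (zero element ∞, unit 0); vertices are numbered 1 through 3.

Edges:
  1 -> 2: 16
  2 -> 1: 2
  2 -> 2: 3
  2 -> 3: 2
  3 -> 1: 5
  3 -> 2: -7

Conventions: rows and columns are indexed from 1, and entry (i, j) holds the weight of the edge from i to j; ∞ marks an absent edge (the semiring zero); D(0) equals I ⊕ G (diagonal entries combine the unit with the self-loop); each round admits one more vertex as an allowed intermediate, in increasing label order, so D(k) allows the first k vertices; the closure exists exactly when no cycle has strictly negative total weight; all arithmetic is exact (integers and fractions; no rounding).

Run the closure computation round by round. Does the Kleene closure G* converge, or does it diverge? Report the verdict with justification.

D(0):
  [0, 16, ∞]
  [2, 0, 2]
  [5, -7, 0]
D(1):
  [0, 16, ∞]
  [2, 0, 2]
  [5, -7, 0]
Detection: at round 2, diagonal entry (3, 3) turns strictly negative.
Key observation: the cycle 3->2->3 has total weight (-7) + 2, which is strictly negative.
Answer: DIVERGES — negative cycle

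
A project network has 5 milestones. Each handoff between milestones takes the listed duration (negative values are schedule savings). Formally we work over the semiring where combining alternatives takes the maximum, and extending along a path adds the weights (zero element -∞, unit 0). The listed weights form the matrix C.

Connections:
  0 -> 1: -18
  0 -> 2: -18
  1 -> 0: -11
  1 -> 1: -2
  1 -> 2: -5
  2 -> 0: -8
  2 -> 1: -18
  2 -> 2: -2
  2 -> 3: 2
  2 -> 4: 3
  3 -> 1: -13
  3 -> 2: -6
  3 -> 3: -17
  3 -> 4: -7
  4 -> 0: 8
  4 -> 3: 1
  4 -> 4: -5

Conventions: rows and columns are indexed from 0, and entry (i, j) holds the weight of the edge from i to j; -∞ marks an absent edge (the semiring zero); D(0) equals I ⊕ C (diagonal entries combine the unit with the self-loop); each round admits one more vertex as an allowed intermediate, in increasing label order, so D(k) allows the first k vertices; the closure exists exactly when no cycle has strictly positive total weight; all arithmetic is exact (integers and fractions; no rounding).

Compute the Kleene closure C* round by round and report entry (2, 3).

D(0):
  [0, -18, -18, -∞, -∞]
  [-11, 0, -5, -∞, -∞]
  [-8, -18, 0, 2, 3]
  [-∞, -13, -6, 0, -7]
  [8, -∞, -∞, 1, 0]
D(1):
  [0, -18, -18, -∞, -∞]
  [-11, 0, -5, -∞, -∞]
  [-8, -18, 0, 2, 3]
  [-∞, -13, -6, 0, -7]
  [8, -10, -10, 1, 0]
D(2):
  [0, -18, -18, -∞, -∞]
  [-11, 0, -5, -∞, -∞]
  [-8, -18, 0, 2, 3]
  [-24, -13, -6, 0, -7]
  [8, -10, -10, 1, 0]
D(3):
  [0, -18, -18, -16, -15]
  [-11, 0, -5, -3, -2]
  [-8, -18, 0, 2, 3]
  [-14, -13, -6, 0, -3]
  [8, -10, -10, 1, 0]
D(4):
  [0, -18, -18, -16, -15]
  [-11, 0, -5, -3, -2]
  [-8, -11, 0, 2, 3]
  [-14, -13, -6, 0, -3]
  [8, -10, -5, 1, 0]
D(5):
  [0, -18, -18, -14, -15]
  [6, 0, -5, -1, -2]
  [11, -7, 0, 4, 3]
  [5, -13, -6, 0, -3]
  [8, -10, -5, 1, 0]
Answer: C*[2][3] = 4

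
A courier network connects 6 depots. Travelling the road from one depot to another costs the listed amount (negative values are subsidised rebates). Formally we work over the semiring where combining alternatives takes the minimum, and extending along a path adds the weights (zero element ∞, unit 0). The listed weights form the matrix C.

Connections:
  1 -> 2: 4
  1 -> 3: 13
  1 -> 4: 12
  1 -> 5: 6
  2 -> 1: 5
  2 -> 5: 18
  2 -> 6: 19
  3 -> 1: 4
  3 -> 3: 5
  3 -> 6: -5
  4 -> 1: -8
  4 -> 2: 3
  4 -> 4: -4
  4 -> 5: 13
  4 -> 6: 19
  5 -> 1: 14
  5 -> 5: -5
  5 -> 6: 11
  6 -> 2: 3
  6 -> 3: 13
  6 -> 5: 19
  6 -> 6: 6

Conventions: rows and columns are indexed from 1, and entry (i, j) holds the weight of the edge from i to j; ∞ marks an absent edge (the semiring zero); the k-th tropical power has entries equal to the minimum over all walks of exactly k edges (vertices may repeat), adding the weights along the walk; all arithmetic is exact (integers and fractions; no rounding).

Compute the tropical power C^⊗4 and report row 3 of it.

C^⊗2:
  [4, 15, 18, 8, 1, 8]
  [32, 9, 18, 17, 11, 25]
  [9, -2, 8, 16, 10, 0]
  [-12, -4, 5, -8, -2, 15]
  [9, 14, 24, 26, -10, 6]
  [8, 9, 18, ∞, 14, 8]
C^⊗3:
  [0, 8, 17, 4, -4, 12]
  [9, 20, 23, 13, 6, 13]
  [3, 3, 13, 12, 5, 3]
  [-16, -8, 1, -12, -7, 0]
  [4, 9, 19, 21, -15, 1]
  [14, 11, 21, 20, 9, 13]
C^⊗4:
  [-4, 4, 13, 0, -9, 7]
  [5, 13, 22, 9, 1, 17]
  [4, 6, 16, 8, 0, 8]
  [-20, -12, -3, -16, -12, -4]
  [-1, 4, 14, 16, -20, -4]
  [12, 16, 26, 16, 4, 16]
Answer: row 3 of C^⊗4 = [4, 6, 16, 8, 0, 8]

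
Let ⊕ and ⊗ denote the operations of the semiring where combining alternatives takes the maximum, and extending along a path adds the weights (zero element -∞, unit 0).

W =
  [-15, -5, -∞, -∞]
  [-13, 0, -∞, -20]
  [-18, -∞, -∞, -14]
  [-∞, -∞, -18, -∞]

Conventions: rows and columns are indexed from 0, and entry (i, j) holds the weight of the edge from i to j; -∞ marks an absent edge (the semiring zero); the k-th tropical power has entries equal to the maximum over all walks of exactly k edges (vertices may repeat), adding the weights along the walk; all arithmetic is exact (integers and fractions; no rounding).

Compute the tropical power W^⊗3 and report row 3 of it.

W^⊗2:
  [-18, -5, -∞, -25]
  [-13, 0, -38, -20]
  [-33, -23, -32, -∞]
  [-36, -∞, -∞, -32]
W^⊗3:
  [-18, -5, -43, -25]
  [-13, 0, -38, -20]
  [-36, -23, -∞, -43]
  [-51, -41, -50, -∞]
Answer: row 3 of W^⊗3 = [-51, -41, -50, -∞]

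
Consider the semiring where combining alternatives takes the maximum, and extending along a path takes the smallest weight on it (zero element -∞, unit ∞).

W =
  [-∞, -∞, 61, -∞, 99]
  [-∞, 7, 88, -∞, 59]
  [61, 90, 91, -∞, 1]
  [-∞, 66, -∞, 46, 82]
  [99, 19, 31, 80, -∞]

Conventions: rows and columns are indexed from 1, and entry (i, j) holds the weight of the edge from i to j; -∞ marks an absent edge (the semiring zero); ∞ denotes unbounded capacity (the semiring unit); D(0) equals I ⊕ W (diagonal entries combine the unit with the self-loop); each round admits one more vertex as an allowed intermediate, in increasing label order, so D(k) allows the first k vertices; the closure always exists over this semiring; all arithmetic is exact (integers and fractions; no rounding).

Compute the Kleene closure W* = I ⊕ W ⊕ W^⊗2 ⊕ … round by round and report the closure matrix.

D(0):
  [∞, -∞, 61, -∞, 99]
  [-∞, ∞, 88, -∞, 59]
  [61, 90, ∞, -∞, 1]
  [-∞, 66, -∞, ∞, 82]
  [99, 19, 31, 80, ∞]
D(1):
  [∞, -∞, 61, -∞, 99]
  [-∞, ∞, 88, -∞, 59]
  [61, 90, ∞, -∞, 61]
  [-∞, 66, -∞, ∞, 82]
  [99, 19, 61, 80, ∞]
D(2):
  [∞, -∞, 61, -∞, 99]
  [-∞, ∞, 88, -∞, 59]
  [61, 90, ∞, -∞, 61]
  [-∞, 66, 66, ∞, 82]
  [99, 19, 61, 80, ∞]
D(3):
  [∞, 61, 61, -∞, 99]
  [61, ∞, 88, -∞, 61]
  [61, 90, ∞, -∞, 61]
  [61, 66, 66, ∞, 82]
  [99, 61, 61, 80, ∞]
D(4):
  [∞, 61, 61, -∞, 99]
  [61, ∞, 88, -∞, 61]
  [61, 90, ∞, -∞, 61]
  [61, 66, 66, ∞, 82]
  [99, 66, 66, 80, ∞]
D(5):
  [∞, 66, 66, 80, 99]
  [61, ∞, 88, 61, 61]
  [61, 90, ∞, 61, 61]
  [82, 66, 66, ∞, 82]
  [99, 66, 66, 80, ∞]
Answer: W* = [[∞, 66, 66, 80, 99], [61, ∞, 88, 61, 61], [61, 90, ∞, 61, 61], [82, 66, 66, ∞, 82], [99, 66, 66, 80, ∞]]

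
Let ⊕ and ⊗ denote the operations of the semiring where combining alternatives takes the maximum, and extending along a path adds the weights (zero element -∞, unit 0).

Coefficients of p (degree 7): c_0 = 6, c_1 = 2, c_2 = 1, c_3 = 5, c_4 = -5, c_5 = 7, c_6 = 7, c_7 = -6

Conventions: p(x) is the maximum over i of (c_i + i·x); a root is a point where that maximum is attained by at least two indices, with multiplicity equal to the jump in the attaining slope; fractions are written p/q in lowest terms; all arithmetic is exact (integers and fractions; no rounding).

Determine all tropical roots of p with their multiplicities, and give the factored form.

hull edge (i=0, c=6) to (i=5, c=7): slope 1/5, span 5
hull edge (i=5, c=7) to (i=6, c=7): slope 0, span 1
hull edge (i=6, c=7) to (i=7, c=-6): slope -13, span 1
Factored form: p(x) = -6 ⊗ (x ⊕ (-1/5)) ⊗ (x ⊕ (-1/5)) ⊗ (x ⊕ (-1/5)) ⊗ (x ⊕ (-1/5)) ⊗ (x ⊕ (-1/5)) ⊗ (x ⊕ 0) ⊗ (x ⊕ 13)
Answer: roots = -1/5 (mult 5), 0 (mult 1), 13 (mult 1)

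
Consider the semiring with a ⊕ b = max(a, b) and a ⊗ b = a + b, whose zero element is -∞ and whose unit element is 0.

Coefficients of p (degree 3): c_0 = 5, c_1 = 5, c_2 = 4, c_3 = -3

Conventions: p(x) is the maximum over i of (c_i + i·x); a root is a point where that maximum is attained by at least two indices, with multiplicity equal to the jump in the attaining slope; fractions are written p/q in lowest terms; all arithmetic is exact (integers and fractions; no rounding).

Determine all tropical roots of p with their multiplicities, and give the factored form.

hull edge (i=0, c=5) to (i=1, c=5): slope 0, span 1
hull edge (i=1, c=5) to (i=2, c=4): slope -1, span 1
hull edge (i=2, c=4) to (i=3, c=-3): slope -7, span 1
Factored form: p(x) = -3 ⊗ (x ⊕ 0) ⊗ (x ⊕ 1) ⊗ (x ⊕ 7)
Answer: roots = 0 (mult 1), 1 (mult 1), 7 (mult 1)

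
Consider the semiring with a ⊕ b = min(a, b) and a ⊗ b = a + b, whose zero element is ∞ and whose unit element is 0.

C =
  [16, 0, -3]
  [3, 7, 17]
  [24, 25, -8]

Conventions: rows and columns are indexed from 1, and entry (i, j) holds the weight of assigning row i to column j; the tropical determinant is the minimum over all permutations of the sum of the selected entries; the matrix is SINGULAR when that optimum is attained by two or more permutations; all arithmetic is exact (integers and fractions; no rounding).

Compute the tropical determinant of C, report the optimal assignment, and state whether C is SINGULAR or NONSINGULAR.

σ = (1, 2, 3): 16 + 7 + (-8) = 15
σ = (1, 3, 2): 16 + 17 + 25 = 58
σ = (2, 1, 3): 0 + 3 + (-8) = -5
σ = (2, 3, 1): 0 + 17 + 24 = 41
σ = (3, 1, 2): (-3) + 3 + 25 = 25
σ = (3, 2, 1): (-3) + 7 + 24 = 28
Optimal value attained by: σ = (2, 1, 3).
Answer: det⊕(C) = -5; verdict: NONSINGULAR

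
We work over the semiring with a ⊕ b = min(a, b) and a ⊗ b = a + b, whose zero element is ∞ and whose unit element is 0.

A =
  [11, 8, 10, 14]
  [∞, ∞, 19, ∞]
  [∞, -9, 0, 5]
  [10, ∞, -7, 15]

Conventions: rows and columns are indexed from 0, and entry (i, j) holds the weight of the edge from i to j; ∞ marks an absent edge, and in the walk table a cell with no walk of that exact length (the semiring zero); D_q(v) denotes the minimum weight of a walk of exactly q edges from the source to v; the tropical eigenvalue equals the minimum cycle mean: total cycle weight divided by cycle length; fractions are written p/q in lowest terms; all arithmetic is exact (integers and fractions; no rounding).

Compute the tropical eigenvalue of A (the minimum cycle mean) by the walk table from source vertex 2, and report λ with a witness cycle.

q=0: [∞, ∞, 0, ∞]
q=1: [∞, -9, 0, 5]
q=2: [15, -9, -2, 5]
q=3: [15, -11, -2, 3]
q=4: [13, -11, -4, 3]
Optimal cycle mean attained by: cycle 2->3->2, total 5 + (-7), length 2.
Answer: λ = -1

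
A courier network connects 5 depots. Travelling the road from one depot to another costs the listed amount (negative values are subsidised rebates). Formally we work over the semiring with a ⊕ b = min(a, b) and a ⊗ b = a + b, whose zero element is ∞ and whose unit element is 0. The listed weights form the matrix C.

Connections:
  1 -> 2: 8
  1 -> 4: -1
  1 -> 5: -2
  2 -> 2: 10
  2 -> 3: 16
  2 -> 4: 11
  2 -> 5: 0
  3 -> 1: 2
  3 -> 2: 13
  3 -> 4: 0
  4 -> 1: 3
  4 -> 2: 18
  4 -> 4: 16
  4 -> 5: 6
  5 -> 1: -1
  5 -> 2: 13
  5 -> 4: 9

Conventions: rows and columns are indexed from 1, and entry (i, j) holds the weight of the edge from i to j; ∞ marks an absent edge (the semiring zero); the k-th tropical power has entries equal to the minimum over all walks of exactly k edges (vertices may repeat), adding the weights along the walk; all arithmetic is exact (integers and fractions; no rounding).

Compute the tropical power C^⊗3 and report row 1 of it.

C^⊗2:
  [-3, 11, 24, 7, 5]
  [-1, 13, 26, 9, 10]
  [3, 10, 29, 1, 0]
  [5, 11, 34, 2, 1]
  [12, 7, 29, -2, -3]
C^⊗3:
  [4, 5, 27, -4, -5]
  [9, 7, 29, -2, -3]
  [-1, 11, 26, 2, 1]
  [0, 13, 27, 4, 3]
  [-4, 10, 23, 6, 4]
Answer: row 1 of C^⊗3 = [4, 5, 27, -4, -5]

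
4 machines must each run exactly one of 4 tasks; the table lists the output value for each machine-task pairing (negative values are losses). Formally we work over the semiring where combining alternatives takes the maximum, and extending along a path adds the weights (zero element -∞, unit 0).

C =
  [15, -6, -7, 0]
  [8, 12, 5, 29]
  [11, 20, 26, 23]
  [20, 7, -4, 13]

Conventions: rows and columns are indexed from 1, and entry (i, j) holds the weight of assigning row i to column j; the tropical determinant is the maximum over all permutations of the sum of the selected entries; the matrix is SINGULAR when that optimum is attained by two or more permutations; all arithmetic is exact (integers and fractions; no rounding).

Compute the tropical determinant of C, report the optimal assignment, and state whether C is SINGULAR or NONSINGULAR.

σ = (1, 2, 3, 4): 15 + 12 + 26 + 13 = 66
σ = (1, 2, 4, 3): 15 + 12 + 23 + (-4) = 46
σ = (1, 3, 2, 4): 15 + 5 + 20 + 13 = 53
σ = (1, 3, 4, 2): 15 + 5 + 23 + 7 = 50
σ = (1, 4, 2, 3): 15 + 29 + 20 + (-4) = 60
σ = (1, 4, 3, 2): 15 + 29 + 26 + 7 = 77
σ = (2, 1, 3, 4): (-6) + 8 + 26 + 13 = 41
σ = (2, 1, 4, 3): (-6) + 8 + 23 + (-4) = 21
σ = (2, 3, 1, 4): (-6) + 5 + 11 + 13 = 23
σ = (2, 3, 4, 1): (-6) + 5 + 23 + 20 = 42
σ = (2, 4, 1, 3): (-6) + 29 + 11 + (-4) = 30
σ = (2, 4, 3, 1): (-6) + 29 + 26 + 20 = 69
σ = (3, 1, 2, 4): (-7) + 8 + 20 + 13 = 34
σ = (3, 1, 4, 2): (-7) + 8 + 23 + 7 = 31
σ = (3, 2, 1, 4): (-7) + 12 + 11 + 13 = 29
σ = (3, 2, 4, 1): (-7) + 12 + 23 + 20 = 48
σ = (3, 4, 1, 2): (-7) + 29 + 11 + 7 = 40
σ = (3, 4, 2, 1): (-7) + 29 + 20 + 20 = 62
σ = (4, 1, 2, 3): 0 + 8 + 20 + (-4) = 24
σ = (4, 1, 3, 2): 0 + 8 + 26 + 7 = 41
σ = (4, 2, 1, 3): 0 + 12 + 11 + (-4) = 19
σ = (4, 2, 3, 1): 0 + 12 + 26 + 20 = 58
σ = (4, 3, 1, 2): 0 + 5 + 11 + 7 = 23
σ = (4, 3, 2, 1): 0 + 5 + 20 + 20 = 45
Optimal value attained by: σ = (1, 4, 3, 2).
Answer: det⊕(C) = 77; verdict: NONSINGULAR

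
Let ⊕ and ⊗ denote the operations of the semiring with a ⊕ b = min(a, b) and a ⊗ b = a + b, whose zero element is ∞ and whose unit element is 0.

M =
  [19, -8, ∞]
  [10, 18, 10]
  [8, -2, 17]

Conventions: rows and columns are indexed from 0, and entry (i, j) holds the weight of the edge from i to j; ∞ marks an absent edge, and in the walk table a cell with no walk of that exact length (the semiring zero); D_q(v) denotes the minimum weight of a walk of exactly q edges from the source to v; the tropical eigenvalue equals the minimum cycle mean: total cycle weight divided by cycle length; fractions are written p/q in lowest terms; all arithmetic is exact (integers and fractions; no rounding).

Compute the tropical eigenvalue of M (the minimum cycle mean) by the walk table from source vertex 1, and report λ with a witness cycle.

q=0: [∞, 0, ∞]
q=1: [10, 18, 10]
q=2: [18, 2, 27]
q=3: [12, 10, 12]
Optimal cycle mean attained by: cycle 0->1->0, total (-8) + 10, length 2.
Answer: λ = 1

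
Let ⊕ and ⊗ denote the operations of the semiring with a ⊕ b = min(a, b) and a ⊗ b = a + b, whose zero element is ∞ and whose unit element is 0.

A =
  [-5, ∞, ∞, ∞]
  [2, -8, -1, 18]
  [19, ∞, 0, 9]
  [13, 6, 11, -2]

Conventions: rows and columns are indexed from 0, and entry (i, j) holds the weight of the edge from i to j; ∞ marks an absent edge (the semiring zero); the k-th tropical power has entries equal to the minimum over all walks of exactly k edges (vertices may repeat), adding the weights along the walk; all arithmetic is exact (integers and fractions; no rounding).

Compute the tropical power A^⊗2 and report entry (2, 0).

A^⊗2:
  [-10, ∞, ∞, ∞]
  [-6, -16, -9, 8]
  [14, 15, 0, 7]
  [8, -2, 5, -4]
Key observation: the optimum is the walk 2->0->0, with weight 19 + (-5) = 14.
Optimal value attained by: walk 2->0->0.
Answer: (A^⊗2)[2][0] = 14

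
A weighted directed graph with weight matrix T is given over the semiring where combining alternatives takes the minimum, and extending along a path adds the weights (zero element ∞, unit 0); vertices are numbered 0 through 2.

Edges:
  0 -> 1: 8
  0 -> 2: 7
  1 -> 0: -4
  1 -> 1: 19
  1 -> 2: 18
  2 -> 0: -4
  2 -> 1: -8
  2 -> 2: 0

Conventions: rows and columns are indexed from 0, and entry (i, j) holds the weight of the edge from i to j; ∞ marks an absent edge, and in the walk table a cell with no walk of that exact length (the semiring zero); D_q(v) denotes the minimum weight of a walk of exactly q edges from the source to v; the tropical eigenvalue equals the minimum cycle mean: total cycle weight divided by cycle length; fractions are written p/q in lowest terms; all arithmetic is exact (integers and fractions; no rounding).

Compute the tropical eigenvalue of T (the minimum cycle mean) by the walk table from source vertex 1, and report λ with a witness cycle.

q=0: [∞, 0, ∞]
q=1: [-4, 19, 18]
q=2: [14, 4, 3]
q=3: [-1, -5, 3]
Optimal cycle mean attained by: cycle 0->2->1->0, total 7 + (-8) + (-4), length 3.
Answer: λ = -5/3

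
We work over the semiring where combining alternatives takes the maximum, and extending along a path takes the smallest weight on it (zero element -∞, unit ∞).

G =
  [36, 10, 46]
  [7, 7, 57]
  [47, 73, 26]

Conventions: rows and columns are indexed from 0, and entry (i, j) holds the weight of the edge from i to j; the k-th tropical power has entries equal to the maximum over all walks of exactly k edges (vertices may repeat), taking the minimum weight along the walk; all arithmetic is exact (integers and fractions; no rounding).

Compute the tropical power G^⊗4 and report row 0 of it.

G^⊗2:
  [46, 46, 36]
  [47, 57, 26]
  [36, 26, 57]
G^⊗3:
  [36, 36, 46]
  [36, 26, 57]
  [47, 57, 36]
G^⊗4:
  [46, 46, 36]
  [47, 57, 36]
  [36, 36, 57]
Answer: row 0 of G^⊗4 = [46, 46, 36]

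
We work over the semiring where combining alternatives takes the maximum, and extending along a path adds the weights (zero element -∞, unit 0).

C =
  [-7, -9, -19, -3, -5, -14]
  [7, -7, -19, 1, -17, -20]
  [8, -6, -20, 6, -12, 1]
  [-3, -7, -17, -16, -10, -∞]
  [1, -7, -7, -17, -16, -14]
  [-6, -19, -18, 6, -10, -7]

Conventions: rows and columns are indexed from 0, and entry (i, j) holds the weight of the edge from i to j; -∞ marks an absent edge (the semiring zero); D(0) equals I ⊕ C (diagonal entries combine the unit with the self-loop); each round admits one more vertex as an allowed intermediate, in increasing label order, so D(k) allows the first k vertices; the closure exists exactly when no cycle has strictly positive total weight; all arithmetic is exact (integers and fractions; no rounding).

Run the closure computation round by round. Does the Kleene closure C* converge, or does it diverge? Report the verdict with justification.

D(0):
  [0, -9, -19, -3, -5, -14]
  [7, 0, -19, 1, -17, -20]
  [8, -6, 0, 6, -12, 1]
  [-3, -7, -17, 0, -10, -∞]
  [1, -7, -7, -17, 0, -14]
  [-6, -19, -18, 6, -10, 0]
D(1):
  [0, -9, -19, -3, -5, -14]
  [7, 0, -12, 4, 2, -7]
  [8, -1, 0, 6, 3, 1]
  [-3, -7, -17, 0, -8, -17]
  [1, -7, -7, -2, 0, -13]
  [-6, -15, -18, 6, -10, 0]
D(2):
  [0, -9, -19, -3, -5, -14]
  [7, 0, -12, 4, 2, -7]
  [8, -1, 0, 6, 3, 1]
  [0, -7, -17, 0, -5, -14]
  [1, -7, -7, -2, 0, -13]
  [-6, -15, -18, 6, -10, 0]
D(3):
  [0, -9, -19, -3, -5, -14]
  [7, 0, -12, 4, 2, -7]
  [8, -1, 0, 6, 3, 1]
  [0, -7, -17, 0, -5, -14]
  [1, -7, -7, -1, 0, -6]
  [-6, -15, -18, 6, -10, 0]
D(4):
  [0, -9, -19, -3, -5, -14]
  [7, 0, -12, 4, 2, -7]
  [8, -1, 0, 6, 3, 1]
  [0, -7, -17, 0, -5, -14]
  [1, -7, -7, -1, 0, -6]
  [6, -1, -11, 6, 1, 0]
D(5):
  [0, -9, -12, -3, -5, -11]
  [7, 0, -5, 4, 2, -4]
  [8, -1, 0, 6, 3, 1]
  [0, -7, -12, 0, -5, -11]
  [1, -7, -7, -1, 0, -6]
  [6, -1, -6, 6, 1, 0]
D(6):
  [0, -9, -12, -3, -5, -11]
  [7, 0, -5, 4, 2, -4]
  [8, 0, 0, 7, 3, 1]
  [0, -7, -12, 0, -5, -11]
  [1, -7, -7, 0, 0, -6]
  [6, -1, -6, 6, 1, 0]
Key observation: every diagonal entry stays at the unit through all rounds, so no improving cycle exists.
Answer: CONVERGES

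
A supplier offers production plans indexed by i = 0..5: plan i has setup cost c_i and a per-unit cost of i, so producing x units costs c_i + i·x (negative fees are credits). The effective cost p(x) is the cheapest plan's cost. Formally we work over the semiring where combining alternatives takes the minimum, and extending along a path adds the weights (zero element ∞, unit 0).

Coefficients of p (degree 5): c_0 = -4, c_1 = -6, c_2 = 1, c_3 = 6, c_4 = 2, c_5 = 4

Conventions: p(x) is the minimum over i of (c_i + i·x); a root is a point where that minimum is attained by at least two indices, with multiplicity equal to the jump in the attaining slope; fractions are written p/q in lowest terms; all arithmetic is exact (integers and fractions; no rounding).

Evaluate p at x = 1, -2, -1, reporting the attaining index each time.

p(1) = min(-4+0·1=-4, -6+1·1=-5, 1+2·1=3, 6+3·1=9, 2+4·1=6, 4+5·1=9) = -5 (attained by i=1)
p(-2) = min(-4+0·(-2)=-4, -6+1·(-2)=-8, 1+2·(-2)=-3, 6+3·(-2)=0, 2+4·(-2)=-6, 4+5·(-2)=-6) = -8 (attained by i=1)
p(-1) = min(-4+0·(-1)=-4, -6+1·(-1)=-7, 1+2·(-1)=-1, 6+3·(-1)=3, 2+4·(-1)=-2, 4+5·(-1)=-1) = -7 (attained by i=1)
Answer: p(1) = -5; p(-2) = -8; p(-1) = -7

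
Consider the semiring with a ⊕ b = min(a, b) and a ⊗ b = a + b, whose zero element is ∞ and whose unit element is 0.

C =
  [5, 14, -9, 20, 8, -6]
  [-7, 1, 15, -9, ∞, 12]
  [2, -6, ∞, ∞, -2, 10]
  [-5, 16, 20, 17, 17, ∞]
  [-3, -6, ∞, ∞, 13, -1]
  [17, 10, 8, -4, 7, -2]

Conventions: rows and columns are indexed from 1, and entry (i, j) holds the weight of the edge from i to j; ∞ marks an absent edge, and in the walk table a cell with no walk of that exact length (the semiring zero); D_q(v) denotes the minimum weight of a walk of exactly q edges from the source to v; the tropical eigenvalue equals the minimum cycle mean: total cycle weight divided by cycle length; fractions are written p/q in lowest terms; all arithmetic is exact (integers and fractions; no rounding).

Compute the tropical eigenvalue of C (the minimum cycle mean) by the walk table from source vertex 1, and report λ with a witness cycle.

q=0: [0, ∞, ∞, ∞, ∞, ∞]
q=1: [5, 14, -9, 20, 8, -6]
q=2: [-7, -15, -4, -10, -11, -8]
q=3: [-22, -17, -16, -24, -6, -13]
q=4: [-29, -22, -31, -26, -18, -28]
q=5: [-31, -37, -38, -32, -33, -35]
q=6: [-44, -44, -40, -46, -40, -37]
Optimal cycle mean attained by: cycle 1->3->2->1, total (-9) + (-6) + (-7), length 3.
Answer: λ = -22/3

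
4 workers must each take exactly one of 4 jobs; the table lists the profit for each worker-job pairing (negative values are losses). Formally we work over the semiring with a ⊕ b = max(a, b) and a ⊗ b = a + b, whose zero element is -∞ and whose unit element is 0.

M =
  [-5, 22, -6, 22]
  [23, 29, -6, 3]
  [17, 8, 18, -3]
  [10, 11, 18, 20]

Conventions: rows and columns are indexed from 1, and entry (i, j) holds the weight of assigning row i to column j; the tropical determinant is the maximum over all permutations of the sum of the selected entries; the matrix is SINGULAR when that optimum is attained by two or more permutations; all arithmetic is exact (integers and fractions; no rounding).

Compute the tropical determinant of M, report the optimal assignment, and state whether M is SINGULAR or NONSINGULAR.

σ = (1, 2, 3, 4): (-5) + 29 + 18 + 20 = 62
σ = (1, 2, 4, 3): (-5) + 29 + (-3) + 18 = 39
σ = (1, 3, 2, 4): (-5) + (-6) + 8 + 20 = 17
σ = (1, 3, 4, 2): (-5) + (-6) + (-3) + 11 = -3
σ = (1, 4, 2, 3): (-5) + 3 + 8 + 18 = 24
σ = (1, 4, 3, 2): (-5) + 3 + 18 + 11 = 27
σ = (2, 1, 3, 4): 22 + 23 + 18 + 20 = 83
σ = (2, 1, 4, 3): 22 + 23 + (-3) + 18 = 60
σ = (2, 3, 1, 4): 22 + (-6) + 17 + 20 = 53
σ = (2, 3, 4, 1): 22 + (-6) + (-3) + 10 = 23
σ = (2, 4, 1, 3): 22 + 3 + 17 + 18 = 60
σ = (2, 4, 3, 1): 22 + 3 + 18 + 10 = 53
σ = (3, 1, 2, 4): (-6) + 23 + 8 + 20 = 45
σ = (3, 1, 4, 2): (-6) + 23 + (-3) + 11 = 25
σ = (3, 2, 1, 4): (-6) + 29 + 17 + 20 = 60
σ = (3, 2, 4, 1): (-6) + 29 + (-3) + 10 = 30
σ = (3, 4, 1, 2): (-6) + 3 + 17 + 11 = 25
σ = (3, 4, 2, 1): (-6) + 3 + 8 + 10 = 15
σ = (4, 1, 2, 3): 22 + 23 + 8 + 18 = 71
σ = (4, 1, 3, 2): 22 + 23 + 18 + 11 = 74
σ = (4, 2, 1, 3): 22 + 29 + 17 + 18 = 86
σ = (4, 2, 3, 1): 22 + 29 + 18 + 10 = 79
σ = (4, 3, 1, 2): 22 + (-6) + 17 + 11 = 44
σ = (4, 3, 2, 1): 22 + (-6) + 8 + 10 = 34
Optimal value attained by: σ = (4, 2, 1, 3).
Answer: det⊕(M) = 86; verdict: NONSINGULAR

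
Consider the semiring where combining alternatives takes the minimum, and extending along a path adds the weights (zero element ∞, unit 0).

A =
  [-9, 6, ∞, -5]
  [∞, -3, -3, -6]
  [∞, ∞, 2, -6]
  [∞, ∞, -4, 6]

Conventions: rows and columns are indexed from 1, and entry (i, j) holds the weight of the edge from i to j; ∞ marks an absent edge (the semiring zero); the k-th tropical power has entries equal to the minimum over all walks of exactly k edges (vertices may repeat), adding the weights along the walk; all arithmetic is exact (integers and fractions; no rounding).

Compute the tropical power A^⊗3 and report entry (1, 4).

A^⊗2:
  [-18, -3, -9, -14]
  [∞, -6, -10, -9]
  [∞, ∞, -10, -4]
  [∞, ∞, -2, -10]
A^⊗3:
  [-27, -12, -18, -23]
  [∞, -9, -13, -16]
  [∞, ∞, -8, -16]
  [∞, ∞, -14, -8]
Key observation: the optimum is the walk 1->1->1->4, with weight (-9) + (-9) + (-5) = -23.
Optimal value attained by: walk 1->1->1->4.
Answer: (A^⊗3)[1][4] = -23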